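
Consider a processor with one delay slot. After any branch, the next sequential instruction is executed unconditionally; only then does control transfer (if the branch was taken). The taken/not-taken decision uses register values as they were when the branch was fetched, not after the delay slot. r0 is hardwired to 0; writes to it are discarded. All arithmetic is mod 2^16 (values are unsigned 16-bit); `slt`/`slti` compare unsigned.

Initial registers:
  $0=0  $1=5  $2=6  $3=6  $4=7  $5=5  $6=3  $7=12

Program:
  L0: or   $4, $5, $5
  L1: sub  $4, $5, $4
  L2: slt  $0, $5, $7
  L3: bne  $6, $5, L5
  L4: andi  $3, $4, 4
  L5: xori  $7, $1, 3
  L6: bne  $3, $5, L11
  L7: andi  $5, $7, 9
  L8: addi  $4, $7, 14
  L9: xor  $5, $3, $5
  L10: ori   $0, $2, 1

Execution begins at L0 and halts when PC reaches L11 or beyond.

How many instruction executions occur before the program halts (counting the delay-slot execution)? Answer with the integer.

  step pc=0: or   $4, $5, $5  regs=(0,5,6,6,5,5,3,12)
  step pc=1: sub  $4, $5, $4  regs=(0,5,6,6,0,5,3,12)
  step pc=2: slt  $0, $5, $7  regs=(0,5,6,6,0,5,3,12)
  step pc=3: bne  $6, $5, L5  cond=T  regs=(0,5,6,6,0,5,3,12)
  step pc=4: andi  $3, $4, 4  regs=(0,5,6,0,0,5,3,12)
  step pc=5: xori  $7, $1, 3  regs=(0,5,6,0,0,5,3,6)
  step pc=6: bne  $3, $5, L11  cond=T  regs=(0,5,6,0,0,5,3,6)
  step pc=7: andi  $5, $7, 9  regs=(0,5,6,0,0,0,3,6)

8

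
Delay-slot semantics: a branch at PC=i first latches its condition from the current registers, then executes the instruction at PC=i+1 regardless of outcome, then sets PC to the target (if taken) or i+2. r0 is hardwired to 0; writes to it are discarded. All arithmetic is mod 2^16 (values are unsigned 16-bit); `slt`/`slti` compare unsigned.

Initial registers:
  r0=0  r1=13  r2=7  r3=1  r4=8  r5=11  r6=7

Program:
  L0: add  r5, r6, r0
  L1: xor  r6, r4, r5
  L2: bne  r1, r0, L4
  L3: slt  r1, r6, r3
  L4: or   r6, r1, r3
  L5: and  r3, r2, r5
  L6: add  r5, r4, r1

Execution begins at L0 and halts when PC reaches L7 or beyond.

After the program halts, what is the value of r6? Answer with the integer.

1

#0 add  r5, r6, r0 ; 0/13/7/1/8/7/7
#1 xor  r6, r4, r5 ; 0/13/7/1/8/7/15
#2 bne  r1, r0, L4 ; 0/13/7/1/8/7/15 ; →target
#3 slt  r1, r6, r3 ; 0/0/7/1/8/7/15
#4 or   r6, r1, r3 ; 0/0/7/1/8/7/1
#5 and  r3, r2, r5 ; 0/0/7/7/8/7/1
#6 add  r5, r4, r1 ; 0/0/7/7/8/8/1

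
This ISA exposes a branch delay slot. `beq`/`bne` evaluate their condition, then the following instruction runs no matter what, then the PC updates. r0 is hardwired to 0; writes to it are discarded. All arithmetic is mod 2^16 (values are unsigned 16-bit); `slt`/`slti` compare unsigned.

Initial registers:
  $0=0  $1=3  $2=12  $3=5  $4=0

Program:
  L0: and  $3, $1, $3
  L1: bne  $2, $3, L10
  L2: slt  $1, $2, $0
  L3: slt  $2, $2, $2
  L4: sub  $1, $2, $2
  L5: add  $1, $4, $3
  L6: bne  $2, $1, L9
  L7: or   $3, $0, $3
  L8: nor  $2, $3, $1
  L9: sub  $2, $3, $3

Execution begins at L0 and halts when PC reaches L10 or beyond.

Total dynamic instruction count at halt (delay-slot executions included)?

#0 and  $3, $1, $3 ; 0/3/12/1/0
#1 bne  $2, $3, L10 ; 0/3/12/1/0 ; →target
#2 slt  $1, $2, $0 ; 0/0/12/1/0

3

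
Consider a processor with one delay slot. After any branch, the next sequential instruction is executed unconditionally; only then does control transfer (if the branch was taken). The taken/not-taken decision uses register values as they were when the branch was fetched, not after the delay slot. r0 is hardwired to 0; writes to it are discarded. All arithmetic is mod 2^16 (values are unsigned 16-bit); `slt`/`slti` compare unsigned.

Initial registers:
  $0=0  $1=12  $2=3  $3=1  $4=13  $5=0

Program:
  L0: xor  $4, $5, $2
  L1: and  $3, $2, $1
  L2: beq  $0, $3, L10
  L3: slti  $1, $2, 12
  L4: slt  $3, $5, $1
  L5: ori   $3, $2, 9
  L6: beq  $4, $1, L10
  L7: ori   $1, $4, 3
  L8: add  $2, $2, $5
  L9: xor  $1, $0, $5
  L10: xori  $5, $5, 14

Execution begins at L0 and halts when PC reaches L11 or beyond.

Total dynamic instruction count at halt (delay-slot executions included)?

5

PC=0  xor  $4, $5, $2        | $0=0 $1=12 $2=3 $3=1 $4=3 $5=0
PC=1  and  $3, $2, $1        | $0=0 $1=12 $2=3 $3=0 $4=3 $5=0
PC=2  beq  $0, $3, L10       | $0=0 $1=12 $2=3 $3=0 $4=3 $5=0  [TAKEN]
PC=3  slti  $1, $2, 12       | $0=0 $1=1 $2=3 $3=0 $4=3 $5=0
PC=10 xori  $5, $5, 14       | $0=0 $1=1 $2=3 $3=0 $4=3 $5=14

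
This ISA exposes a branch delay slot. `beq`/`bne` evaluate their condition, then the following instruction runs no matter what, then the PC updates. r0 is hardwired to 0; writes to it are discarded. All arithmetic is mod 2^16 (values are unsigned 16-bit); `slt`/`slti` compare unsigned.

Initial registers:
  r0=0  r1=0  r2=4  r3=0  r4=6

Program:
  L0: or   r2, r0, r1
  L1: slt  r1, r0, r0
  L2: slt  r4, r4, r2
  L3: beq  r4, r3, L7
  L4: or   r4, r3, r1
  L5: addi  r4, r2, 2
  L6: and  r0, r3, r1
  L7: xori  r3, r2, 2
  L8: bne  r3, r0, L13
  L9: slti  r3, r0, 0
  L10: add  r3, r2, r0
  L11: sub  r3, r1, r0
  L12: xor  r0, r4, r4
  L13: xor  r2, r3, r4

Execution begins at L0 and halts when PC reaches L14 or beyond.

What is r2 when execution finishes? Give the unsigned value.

0

PC=0  or   r2, r0, r1        | r0=0 r1=0 r2=0 r3=0 r4=6
PC=1  slt  r1, r0, r0        | r0=0 r1=0 r2=0 r3=0 r4=6
PC=2  slt  r4, r4, r2        | r0=0 r1=0 r2=0 r3=0 r4=0
PC=3  beq  r4, r3, L7        | r0=0 r1=0 r2=0 r3=0 r4=0  [TAKEN]
PC=4  or   r4, r3, r1        | r0=0 r1=0 r2=0 r3=0 r4=0
PC=7  xori  r3, r2, 2        | r0=0 r1=0 r2=0 r3=2 r4=0
PC=8  bne  r3, r0, L13       | r0=0 r1=0 r2=0 r3=2 r4=0  [TAKEN]
PC=9  slti  r3, r0, 0        | r0=0 r1=0 r2=0 r3=0 r4=0
PC=13 xor  r2, r3, r4        | r0=0 r1=0 r2=0 r3=0 r4=0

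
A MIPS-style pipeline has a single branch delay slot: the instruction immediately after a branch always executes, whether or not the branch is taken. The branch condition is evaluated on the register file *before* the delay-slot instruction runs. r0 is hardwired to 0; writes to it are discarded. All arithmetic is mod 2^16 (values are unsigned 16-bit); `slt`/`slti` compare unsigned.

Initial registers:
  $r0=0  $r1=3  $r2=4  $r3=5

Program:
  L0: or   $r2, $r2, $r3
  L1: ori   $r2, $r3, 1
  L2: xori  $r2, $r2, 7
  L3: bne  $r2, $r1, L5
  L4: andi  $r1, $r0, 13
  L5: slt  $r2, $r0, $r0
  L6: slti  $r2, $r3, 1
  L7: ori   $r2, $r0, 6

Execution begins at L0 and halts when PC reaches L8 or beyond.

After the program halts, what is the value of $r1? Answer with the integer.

  step pc=0: or   $r2, $r2, $r3  regs=(0,3,5,5)
  step pc=1: ori   $r2, $r3, 1  regs=(0,3,5,5)
  step pc=2: xori  $r2, $r2, 7  regs=(0,3,2,5)
  step pc=3: bne  $r2, $r1, L5  cond=T  regs=(0,3,2,5)
  step pc=4: andi  $r1, $r0, 13  regs=(0,0,2,5)
  step pc=5: slt  $r2, $r0, $r0  regs=(0,0,0,5)
  step pc=6: slti  $r2, $r3, 1  regs=(0,0,0,5)
  step pc=7: ori   $r2, $r0, 6  regs=(0,0,6,5)

0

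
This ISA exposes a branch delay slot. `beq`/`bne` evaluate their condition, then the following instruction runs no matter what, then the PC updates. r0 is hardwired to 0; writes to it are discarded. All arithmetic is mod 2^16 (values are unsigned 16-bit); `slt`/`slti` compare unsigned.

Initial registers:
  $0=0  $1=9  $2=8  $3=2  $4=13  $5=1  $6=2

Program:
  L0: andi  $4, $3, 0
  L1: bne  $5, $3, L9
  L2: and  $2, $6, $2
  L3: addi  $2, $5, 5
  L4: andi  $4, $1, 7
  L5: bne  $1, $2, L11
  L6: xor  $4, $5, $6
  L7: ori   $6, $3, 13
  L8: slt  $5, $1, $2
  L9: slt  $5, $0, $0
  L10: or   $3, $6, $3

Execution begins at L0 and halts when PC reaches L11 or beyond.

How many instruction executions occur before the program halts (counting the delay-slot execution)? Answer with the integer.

PC=0  andi  $4, $3, 0        | $0=0 $1=9 $2=8 $3=2 $4=0 $5=1 $6=2
PC=1  bne  $5, $3, L9        | $0=0 $1=9 $2=8 $3=2 $4=0 $5=1 $6=2  [TAKEN]
PC=2  and  $2, $6, $2        | $0=0 $1=9 $2=0 $3=2 $4=0 $5=1 $6=2
PC=9  slt  $5, $0, $0        | $0=0 $1=9 $2=0 $3=2 $4=0 $5=0 $6=2
PC=10 or   $3, $6, $3        | $0=0 $1=9 $2=0 $3=2 $4=0 $5=0 $6=2

5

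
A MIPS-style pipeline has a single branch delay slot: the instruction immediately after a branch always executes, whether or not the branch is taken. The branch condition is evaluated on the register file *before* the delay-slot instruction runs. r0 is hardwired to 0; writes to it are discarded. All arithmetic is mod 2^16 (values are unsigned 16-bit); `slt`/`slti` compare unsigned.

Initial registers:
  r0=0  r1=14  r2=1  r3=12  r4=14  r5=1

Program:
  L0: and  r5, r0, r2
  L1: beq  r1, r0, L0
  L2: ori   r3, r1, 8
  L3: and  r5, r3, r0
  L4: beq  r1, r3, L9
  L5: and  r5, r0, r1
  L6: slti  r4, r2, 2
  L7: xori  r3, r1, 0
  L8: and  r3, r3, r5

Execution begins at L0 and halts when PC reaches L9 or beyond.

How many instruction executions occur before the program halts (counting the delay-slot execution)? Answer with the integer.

#0 and  r5, r0, r2 ; 0/14/1/12/14/0
#1 beq  r1, r0, L0 ; 0/14/1/12/14/0 ; →fallthru
#2 ori   r3, r1, 8 ; 0/14/1/14/14/0
#3 and  r5, r3, r0 ; 0/14/1/14/14/0
#4 beq  r1, r3, L9 ; 0/14/1/14/14/0 ; →target
#5 and  r5, r0, r1 ; 0/14/1/14/14/0

6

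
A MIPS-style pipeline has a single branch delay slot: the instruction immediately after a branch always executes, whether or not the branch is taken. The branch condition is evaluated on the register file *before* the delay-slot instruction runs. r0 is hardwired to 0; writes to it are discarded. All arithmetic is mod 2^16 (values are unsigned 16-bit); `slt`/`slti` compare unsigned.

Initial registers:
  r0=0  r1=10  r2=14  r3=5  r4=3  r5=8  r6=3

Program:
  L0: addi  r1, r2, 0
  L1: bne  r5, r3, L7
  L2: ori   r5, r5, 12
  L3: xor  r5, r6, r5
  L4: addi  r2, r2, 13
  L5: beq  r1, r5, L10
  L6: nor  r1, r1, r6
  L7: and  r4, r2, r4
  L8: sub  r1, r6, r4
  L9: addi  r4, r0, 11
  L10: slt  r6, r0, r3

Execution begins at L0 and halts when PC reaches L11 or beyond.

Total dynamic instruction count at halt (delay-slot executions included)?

7

  step pc=0: addi  r1, r2, 0  regs=(0,14,14,5,3,8,3)
  step pc=1: bne  r5, r3, L7  cond=T  regs=(0,14,14,5,3,8,3)
  step pc=2: ori   r5, r5, 12  regs=(0,14,14,5,3,12,3)
  step pc=7: and  r4, r2, r4  regs=(0,14,14,5,2,12,3)
  step pc=8: sub  r1, r6, r4  regs=(0,1,14,5,2,12,3)
  step pc=9: addi  r4, r0, 11  regs=(0,1,14,5,11,12,3)
  step pc=10: slt  r6, r0, r3  regs=(0,1,14,5,11,12,1)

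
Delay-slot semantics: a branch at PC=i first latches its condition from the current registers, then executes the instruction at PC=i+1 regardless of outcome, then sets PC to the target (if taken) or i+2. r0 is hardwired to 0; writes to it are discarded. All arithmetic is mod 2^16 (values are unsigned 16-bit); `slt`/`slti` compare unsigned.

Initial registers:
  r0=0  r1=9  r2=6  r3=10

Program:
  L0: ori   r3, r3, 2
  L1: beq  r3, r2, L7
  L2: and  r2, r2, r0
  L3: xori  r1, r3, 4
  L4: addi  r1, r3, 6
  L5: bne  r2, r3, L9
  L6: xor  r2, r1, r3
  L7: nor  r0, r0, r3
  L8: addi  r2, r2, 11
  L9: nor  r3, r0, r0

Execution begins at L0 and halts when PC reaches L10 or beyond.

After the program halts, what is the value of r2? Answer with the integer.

#0 ori   r3, r3, 2 ; 0/9/6/10
#1 beq  r3, r2, L7 ; 0/9/6/10 ; →fallthru
#2 and  r2, r2, r0 ; 0/9/0/10
#3 xori  r1, r3, 4 ; 0/14/0/10
#4 addi  r1, r3, 6 ; 0/16/0/10
#5 bne  r2, r3, L9 ; 0/16/0/10 ; →target
#6 xor  r2, r1, r3 ; 0/16/26/10
#9 nor  r3, r0, r0 ; 0/16/26/65535

26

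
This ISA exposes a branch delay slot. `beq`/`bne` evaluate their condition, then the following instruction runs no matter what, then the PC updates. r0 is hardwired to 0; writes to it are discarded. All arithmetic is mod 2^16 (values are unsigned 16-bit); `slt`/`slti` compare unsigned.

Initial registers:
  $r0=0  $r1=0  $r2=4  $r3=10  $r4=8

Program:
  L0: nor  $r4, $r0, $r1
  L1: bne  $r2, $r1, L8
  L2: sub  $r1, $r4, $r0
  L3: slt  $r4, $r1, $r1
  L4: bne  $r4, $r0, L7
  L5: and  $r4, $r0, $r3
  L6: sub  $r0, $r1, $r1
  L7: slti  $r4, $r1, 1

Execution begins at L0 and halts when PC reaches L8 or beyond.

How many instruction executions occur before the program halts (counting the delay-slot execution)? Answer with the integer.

3

  step pc=0: nor  $r4, $r0, $r1  regs=(0,0,4,10,65535)
  step pc=1: bne  $r2, $r1, L8  cond=T  regs=(0,0,4,10,65535)
  step pc=2: sub  $r1, $r4, $r0  regs=(0,65535,4,10,65535)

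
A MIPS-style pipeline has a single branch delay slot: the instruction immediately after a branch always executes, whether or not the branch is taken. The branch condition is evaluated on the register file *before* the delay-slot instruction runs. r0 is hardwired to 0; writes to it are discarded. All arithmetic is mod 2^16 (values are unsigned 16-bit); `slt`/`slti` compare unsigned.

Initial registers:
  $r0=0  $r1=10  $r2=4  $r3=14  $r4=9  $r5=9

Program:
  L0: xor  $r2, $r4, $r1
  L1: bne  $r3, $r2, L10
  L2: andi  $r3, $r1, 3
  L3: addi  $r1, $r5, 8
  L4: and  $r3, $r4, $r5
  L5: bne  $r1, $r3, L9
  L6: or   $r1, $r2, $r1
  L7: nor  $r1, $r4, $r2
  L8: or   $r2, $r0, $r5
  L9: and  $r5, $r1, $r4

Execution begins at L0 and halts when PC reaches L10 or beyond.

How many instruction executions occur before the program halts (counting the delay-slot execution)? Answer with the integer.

3

  step pc=0: xor  $r2, $r4, $r1  regs=(0,10,3,14,9,9)
  step pc=1: bne  $r3, $r2, L10  cond=T  regs=(0,10,3,14,9,9)
  step pc=2: andi  $r3, $r1, 3  regs=(0,10,3,2,9,9)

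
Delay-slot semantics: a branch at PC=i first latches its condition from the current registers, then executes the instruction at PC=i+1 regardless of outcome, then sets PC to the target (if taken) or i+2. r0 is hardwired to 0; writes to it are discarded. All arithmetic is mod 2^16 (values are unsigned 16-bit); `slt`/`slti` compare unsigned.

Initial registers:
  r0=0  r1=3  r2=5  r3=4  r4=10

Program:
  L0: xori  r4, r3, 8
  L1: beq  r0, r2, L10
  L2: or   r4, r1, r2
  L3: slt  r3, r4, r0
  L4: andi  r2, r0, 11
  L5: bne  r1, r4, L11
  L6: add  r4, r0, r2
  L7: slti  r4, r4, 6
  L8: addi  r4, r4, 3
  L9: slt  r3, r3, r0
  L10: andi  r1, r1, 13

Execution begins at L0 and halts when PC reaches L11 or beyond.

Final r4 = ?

[0] xori  r4, r3, 8  →  {r0:0, r1:3, r2:5, r3:4, r4:12}
[1] beq  r0, r2, L10  →  {r0:0, r1:3, r2:5, r3:4, r4:12}  ⟨branch fallthrough⟩
[2] or   r4, r1, r2  →  {r0:0, r1:3, r2:5, r3:4, r4:7}
[3] slt  r3, r4, r0  →  {r0:0, r1:3, r2:5, r3:0, r4:7}
[4] andi  r2, r0, 11  →  {r0:0, r1:3, r2:0, r3:0, r4:7}
[5] bne  r1, r4, L11  →  {r0:0, r1:3, r2:0, r3:0, r4:7}  ⟨branch taken⟩
[6] add  r4, r0, r2  →  {r0:0, r1:3, r2:0, r3:0, r4:0}

0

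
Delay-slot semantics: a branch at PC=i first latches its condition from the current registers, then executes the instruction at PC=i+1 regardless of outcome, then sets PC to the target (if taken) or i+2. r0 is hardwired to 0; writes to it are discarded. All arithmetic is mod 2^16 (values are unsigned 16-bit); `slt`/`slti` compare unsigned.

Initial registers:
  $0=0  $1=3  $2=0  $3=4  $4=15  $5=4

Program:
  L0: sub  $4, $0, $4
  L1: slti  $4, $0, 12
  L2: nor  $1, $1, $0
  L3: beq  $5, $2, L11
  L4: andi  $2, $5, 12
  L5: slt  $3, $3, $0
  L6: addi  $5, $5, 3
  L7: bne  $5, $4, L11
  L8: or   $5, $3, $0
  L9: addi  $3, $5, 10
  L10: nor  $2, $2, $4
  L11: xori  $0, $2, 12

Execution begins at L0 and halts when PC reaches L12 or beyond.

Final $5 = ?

PC=0  sub  $4, $0, $4        | $0=0 $1=3 $2=0 $3=4 $4=65521 $5=4
PC=1  slti  $4, $0, 12       | $0=0 $1=3 $2=0 $3=4 $4=1 $5=4
PC=2  nor  $1, $1, $0        | $0=0 $1=65532 $2=0 $3=4 $4=1 $5=4
PC=3  beq  $5, $2, L11       | $0=0 $1=65532 $2=0 $3=4 $4=1 $5=4  [not taken]
PC=4  andi  $2, $5, 12       | $0=0 $1=65532 $2=4 $3=4 $4=1 $5=4
PC=5  slt  $3, $3, $0        | $0=0 $1=65532 $2=4 $3=0 $4=1 $5=4
PC=6  addi  $5, $5, 3        | $0=0 $1=65532 $2=4 $3=0 $4=1 $5=7
PC=7  bne  $5, $4, L11       | $0=0 $1=65532 $2=4 $3=0 $4=1 $5=7  [TAKEN]
PC=8  or   $5, $3, $0        | $0=0 $1=65532 $2=4 $3=0 $4=1 $5=0
PC=11 xori  $0, $2, 12       | $0=0 $1=65532 $2=4 $3=0 $4=1 $5=0

0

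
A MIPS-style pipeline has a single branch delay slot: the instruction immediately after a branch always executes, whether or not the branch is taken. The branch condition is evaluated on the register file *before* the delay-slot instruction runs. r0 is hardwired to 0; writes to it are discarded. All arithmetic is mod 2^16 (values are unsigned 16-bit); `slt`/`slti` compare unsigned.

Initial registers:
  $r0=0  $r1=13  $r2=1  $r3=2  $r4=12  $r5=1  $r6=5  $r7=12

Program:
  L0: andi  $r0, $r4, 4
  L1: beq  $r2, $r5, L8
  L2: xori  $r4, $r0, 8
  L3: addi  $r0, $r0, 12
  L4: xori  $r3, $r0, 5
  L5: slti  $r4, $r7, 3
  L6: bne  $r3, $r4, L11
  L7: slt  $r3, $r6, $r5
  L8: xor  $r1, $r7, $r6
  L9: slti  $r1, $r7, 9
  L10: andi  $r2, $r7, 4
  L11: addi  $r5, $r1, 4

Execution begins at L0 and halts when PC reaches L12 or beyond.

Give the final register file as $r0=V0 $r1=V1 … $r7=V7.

  step pc=0: andi  $r0, $r4, 4  regs=(0,13,1,2,12,1,5,12)
  step pc=1: beq  $r2, $r5, L8  cond=T  regs=(0,13,1,2,12,1,5,12)
  step pc=2: xori  $r4, $r0, 8  regs=(0,13,1,2,8,1,5,12)
  step pc=8: xor  $r1, $r7, $r6  regs=(0,9,1,2,8,1,5,12)
  step pc=9: slti  $r1, $r7, 9  regs=(0,0,1,2,8,1,5,12)
  step pc=10: andi  $r2, $r7, 4  regs=(0,0,4,2,8,1,5,12)
  step pc=11: addi  $r5, $r1, 4  regs=(0,0,4,2,8,4,5,12)

$r0=0 $r1=0 $r2=4 $r3=2 $r4=8 $r5=4 $r6=5 $r7=12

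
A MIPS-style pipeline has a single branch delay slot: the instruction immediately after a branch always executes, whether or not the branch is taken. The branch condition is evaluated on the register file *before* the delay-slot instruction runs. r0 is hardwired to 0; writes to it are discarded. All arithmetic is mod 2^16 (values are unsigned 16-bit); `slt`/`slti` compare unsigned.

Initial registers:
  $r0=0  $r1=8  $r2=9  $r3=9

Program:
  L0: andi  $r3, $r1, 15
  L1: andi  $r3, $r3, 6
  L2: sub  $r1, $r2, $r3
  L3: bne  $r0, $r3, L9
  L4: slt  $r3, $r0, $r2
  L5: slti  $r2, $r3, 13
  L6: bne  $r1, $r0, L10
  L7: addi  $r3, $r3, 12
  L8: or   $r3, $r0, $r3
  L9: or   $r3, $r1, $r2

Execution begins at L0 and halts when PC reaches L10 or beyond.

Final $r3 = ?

13

[0] andi  $r3, $r1, 15  →  {$r0:0, $r1:8, $r2:9, $r3:8}
[1] andi  $r3, $r3, 6  →  {$r0:0, $r1:8, $r2:9, $r3:0}
[2] sub  $r1, $r2, $r3  →  {$r0:0, $r1:9, $r2:9, $r3:0}
[3] bne  $r0, $r3, L9  →  {$r0:0, $r1:9, $r2:9, $r3:0}  ⟨branch fallthrough⟩
[4] slt  $r3, $r0, $r2  →  {$r0:0, $r1:9, $r2:9, $r3:1}
[5] slti  $r2, $r3, 13  →  {$r0:0, $r1:9, $r2:1, $r3:1}
[6] bne  $r1, $r0, L10  →  {$r0:0, $r1:9, $r2:1, $r3:1}  ⟨branch taken⟩
[7] addi  $r3, $r3, 12  →  {$r0:0, $r1:9, $r2:1, $r3:13}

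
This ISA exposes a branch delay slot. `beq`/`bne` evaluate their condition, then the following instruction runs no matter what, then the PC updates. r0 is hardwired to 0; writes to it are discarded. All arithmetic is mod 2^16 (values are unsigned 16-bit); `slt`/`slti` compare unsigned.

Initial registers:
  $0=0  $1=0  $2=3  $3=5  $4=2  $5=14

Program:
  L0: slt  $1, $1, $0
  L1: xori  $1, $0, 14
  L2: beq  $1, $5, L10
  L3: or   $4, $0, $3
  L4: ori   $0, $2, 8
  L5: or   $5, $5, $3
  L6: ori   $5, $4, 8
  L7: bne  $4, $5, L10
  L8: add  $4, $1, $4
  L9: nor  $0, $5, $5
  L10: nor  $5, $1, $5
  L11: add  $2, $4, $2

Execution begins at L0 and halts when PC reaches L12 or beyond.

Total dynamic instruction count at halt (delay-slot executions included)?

6

  step pc=0: slt  $1, $1, $0  regs=(0,0,3,5,2,14)
  step pc=1: xori  $1, $0, 14  regs=(0,14,3,5,2,14)
  step pc=2: beq  $1, $5, L10  cond=T  regs=(0,14,3,5,2,14)
  step pc=3: or   $4, $0, $3  regs=(0,14,3,5,5,14)
  step pc=10: nor  $5, $1, $5  regs=(0,14,3,5,5,65521)
  step pc=11: add  $2, $4, $2  regs=(0,14,8,5,5,65521)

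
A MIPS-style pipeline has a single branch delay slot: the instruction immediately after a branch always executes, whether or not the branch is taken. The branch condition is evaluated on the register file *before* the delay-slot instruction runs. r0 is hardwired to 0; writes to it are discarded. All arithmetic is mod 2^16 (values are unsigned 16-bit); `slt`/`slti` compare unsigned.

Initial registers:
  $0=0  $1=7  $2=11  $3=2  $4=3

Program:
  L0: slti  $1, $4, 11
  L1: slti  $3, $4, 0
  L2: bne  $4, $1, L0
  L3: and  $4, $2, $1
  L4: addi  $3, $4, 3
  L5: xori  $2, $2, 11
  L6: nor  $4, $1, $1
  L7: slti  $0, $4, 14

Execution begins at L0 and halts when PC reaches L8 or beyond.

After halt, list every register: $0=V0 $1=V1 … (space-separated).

$0=0 $1=1 $2=0 $3=4 $4=65534

[0] slti  $1, $4, 11  →  {$0:0, $1:1, $2:11, $3:2, $4:3}
[1] slti  $3, $4, 0  →  {$0:0, $1:1, $2:11, $3:0, $4:3}
[2] bne  $4, $1, L0  →  {$0:0, $1:1, $2:11, $3:0, $4:3}  ⟨branch taken⟩
[3] and  $4, $2, $1  →  {$0:0, $1:1, $2:11, $3:0, $4:1}
[0] slti  $1, $4, 11  →  {$0:0, $1:1, $2:11, $3:0, $4:1}
[1] slti  $3, $4, 0  →  {$0:0, $1:1, $2:11, $3:0, $4:1}
[2] bne  $4, $1, L0  →  {$0:0, $1:1, $2:11, $3:0, $4:1}  ⟨branch fallthrough⟩
[3] and  $4, $2, $1  →  {$0:0, $1:1, $2:11, $3:0, $4:1}
[4] addi  $3, $4, 3  →  {$0:0, $1:1, $2:11, $3:4, $4:1}
[5] xori  $2, $2, 11  →  {$0:0, $1:1, $2:0, $3:4, $4:1}
[6] nor  $4, $1, $1  →  {$0:0, $1:1, $2:0, $3:4, $4:65534}
[7] slti  $0, $4, 14  →  {$0:0, $1:1, $2:0, $3:4, $4:65534}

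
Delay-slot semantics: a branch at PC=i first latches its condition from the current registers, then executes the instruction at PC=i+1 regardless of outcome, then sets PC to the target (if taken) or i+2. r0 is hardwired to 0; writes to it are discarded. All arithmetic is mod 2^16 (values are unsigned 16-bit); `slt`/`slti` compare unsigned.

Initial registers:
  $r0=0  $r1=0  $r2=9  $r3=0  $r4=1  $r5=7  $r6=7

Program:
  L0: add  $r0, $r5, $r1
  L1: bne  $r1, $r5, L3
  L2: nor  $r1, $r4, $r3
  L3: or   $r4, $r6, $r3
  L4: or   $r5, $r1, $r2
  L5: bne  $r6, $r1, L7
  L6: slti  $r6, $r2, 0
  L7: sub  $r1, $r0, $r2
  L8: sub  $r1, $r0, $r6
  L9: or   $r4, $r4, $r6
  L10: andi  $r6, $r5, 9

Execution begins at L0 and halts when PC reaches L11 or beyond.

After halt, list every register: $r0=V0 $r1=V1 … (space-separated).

PC=0  add  $r0, $r5, $r1     | $r0=0 $r1=0 $r2=9 $r3=0 $r4=1 $r5=7 $r6=7
PC=1  bne  $r1, $r5, L3      | $r0=0 $r1=0 $r2=9 $r3=0 $r4=1 $r5=7 $r6=7  [TAKEN]
PC=2  nor  $r1, $r4, $r3     | $r0=0 $r1=65534 $r2=9 $r3=0 $r4=1 $r5=7 $r6=7
PC=3  or   $r4, $r6, $r3     | $r0=0 $r1=65534 $r2=9 $r3=0 $r4=7 $r5=7 $r6=7
PC=4  or   $r5, $r1, $r2     | $r0=0 $r1=65534 $r2=9 $r3=0 $r4=7 $r5=65535 $r6=7
PC=5  bne  $r6, $r1, L7      | $r0=0 $r1=65534 $r2=9 $r3=0 $r4=7 $r5=65535 $r6=7  [TAKEN]
PC=6  slti  $r6, $r2, 0      | $r0=0 $r1=65534 $r2=9 $r3=0 $r4=7 $r5=65535 $r6=0
PC=7  sub  $r1, $r0, $r2     | $r0=0 $r1=65527 $r2=9 $r3=0 $r4=7 $r5=65535 $r6=0
PC=8  sub  $r1, $r0, $r6     | $r0=0 $r1=0 $r2=9 $r3=0 $r4=7 $r5=65535 $r6=0
PC=9  or   $r4, $r4, $r6     | $r0=0 $r1=0 $r2=9 $r3=0 $r4=7 $r5=65535 $r6=0
PC=10 andi  $r6, $r5, 9      | $r0=0 $r1=0 $r2=9 $r3=0 $r4=7 $r5=65535 $r6=9

$r0=0 $r1=0 $r2=9 $r3=0 $r4=7 $r5=65535 $r6=9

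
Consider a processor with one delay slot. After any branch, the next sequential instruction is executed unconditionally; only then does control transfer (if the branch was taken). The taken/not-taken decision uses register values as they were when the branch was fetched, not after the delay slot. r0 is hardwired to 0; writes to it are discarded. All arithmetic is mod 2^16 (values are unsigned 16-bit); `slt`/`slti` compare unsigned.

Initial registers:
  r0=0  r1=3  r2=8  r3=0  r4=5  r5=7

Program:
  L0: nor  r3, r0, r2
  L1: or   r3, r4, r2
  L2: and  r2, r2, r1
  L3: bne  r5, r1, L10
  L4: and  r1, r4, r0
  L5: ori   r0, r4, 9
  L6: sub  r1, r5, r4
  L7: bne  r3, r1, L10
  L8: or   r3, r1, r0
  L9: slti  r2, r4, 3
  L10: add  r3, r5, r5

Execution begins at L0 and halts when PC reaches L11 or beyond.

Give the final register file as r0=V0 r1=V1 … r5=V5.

PC=0  nor  r3, r0, r2        | r0=0 r1=3 r2=8 r3=65527 r4=5 r5=7
PC=1  or   r3, r4, r2        | r0=0 r1=3 r2=8 r3=13 r4=5 r5=7
PC=2  and  r2, r2, r1        | r0=0 r1=3 r2=0 r3=13 r4=5 r5=7
PC=3  bne  r5, r1, L10       | r0=0 r1=3 r2=0 r3=13 r4=5 r5=7  [TAKEN]
PC=4  and  r1, r4, r0        | r0=0 r1=0 r2=0 r3=13 r4=5 r5=7
PC=10 add  r3, r5, r5        | r0=0 r1=0 r2=0 r3=14 r4=5 r5=7

r0=0 r1=0 r2=0 r3=14 r4=5 r5=7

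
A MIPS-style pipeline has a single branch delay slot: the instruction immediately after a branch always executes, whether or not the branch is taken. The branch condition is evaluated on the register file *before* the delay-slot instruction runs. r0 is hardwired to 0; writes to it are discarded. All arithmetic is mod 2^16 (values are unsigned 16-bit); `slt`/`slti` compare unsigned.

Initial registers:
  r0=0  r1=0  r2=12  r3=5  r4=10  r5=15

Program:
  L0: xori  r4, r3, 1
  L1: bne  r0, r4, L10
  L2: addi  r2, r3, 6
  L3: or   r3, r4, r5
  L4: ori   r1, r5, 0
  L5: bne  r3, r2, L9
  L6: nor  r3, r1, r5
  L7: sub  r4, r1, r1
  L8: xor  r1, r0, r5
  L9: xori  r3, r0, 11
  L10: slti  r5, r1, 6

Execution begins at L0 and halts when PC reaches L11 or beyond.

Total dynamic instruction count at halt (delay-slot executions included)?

  step pc=0: xori  r4, r3, 1  regs=(0,0,12,5,4,15)
  step pc=1: bne  r0, r4, L10  cond=T  regs=(0,0,12,5,4,15)
  step pc=2: addi  r2, r3, 6  regs=(0,0,11,5,4,15)
  step pc=10: slti  r5, r1, 6  regs=(0,0,11,5,4,1)

4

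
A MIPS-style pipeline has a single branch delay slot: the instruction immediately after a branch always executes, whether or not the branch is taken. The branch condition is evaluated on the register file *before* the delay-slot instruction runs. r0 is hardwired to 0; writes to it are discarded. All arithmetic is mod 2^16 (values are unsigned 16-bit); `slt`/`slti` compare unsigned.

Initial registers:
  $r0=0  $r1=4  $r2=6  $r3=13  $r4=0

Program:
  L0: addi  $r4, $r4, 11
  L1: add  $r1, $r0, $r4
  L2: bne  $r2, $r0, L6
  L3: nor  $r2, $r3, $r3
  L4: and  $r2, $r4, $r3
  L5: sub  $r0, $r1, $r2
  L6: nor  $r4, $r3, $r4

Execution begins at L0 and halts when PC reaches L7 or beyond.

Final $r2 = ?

PC=0  addi  $r4, $r4, 11     | $r0=0 $r1=4 $r2=6 $r3=13 $r4=11
PC=1  add  $r1, $r0, $r4     | $r0=0 $r1=11 $r2=6 $r3=13 $r4=11
PC=2  bne  $r2, $r0, L6      | $r0=0 $r1=11 $r2=6 $r3=13 $r4=11  [TAKEN]
PC=3  nor  $r2, $r3, $r3     | $r0=0 $r1=11 $r2=65522 $r3=13 $r4=11
PC=6  nor  $r4, $r3, $r4     | $r0=0 $r1=11 $r2=65522 $r3=13 $r4=65520

65522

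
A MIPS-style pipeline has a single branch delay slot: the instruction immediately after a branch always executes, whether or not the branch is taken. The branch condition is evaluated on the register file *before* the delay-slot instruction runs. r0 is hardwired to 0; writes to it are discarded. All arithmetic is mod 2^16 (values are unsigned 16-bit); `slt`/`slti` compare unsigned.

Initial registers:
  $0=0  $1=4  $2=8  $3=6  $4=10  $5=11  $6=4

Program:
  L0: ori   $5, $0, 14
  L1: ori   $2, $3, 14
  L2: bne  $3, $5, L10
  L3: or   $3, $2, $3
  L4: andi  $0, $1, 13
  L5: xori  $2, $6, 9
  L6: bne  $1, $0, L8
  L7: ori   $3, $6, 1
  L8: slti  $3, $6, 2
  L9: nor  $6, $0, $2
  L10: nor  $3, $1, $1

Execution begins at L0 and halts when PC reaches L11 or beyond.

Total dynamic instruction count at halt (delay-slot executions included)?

#0 ori   $5, $0, 14 ; 0/4/8/6/10/14/4
#1 ori   $2, $3, 14 ; 0/4/14/6/10/14/4
#2 bne  $3, $5, L10 ; 0/4/14/6/10/14/4 ; →target
#3 or   $3, $2, $3 ; 0/4/14/14/10/14/4
#10 nor  $3, $1, $1 ; 0/4/14/65531/10/14/4

5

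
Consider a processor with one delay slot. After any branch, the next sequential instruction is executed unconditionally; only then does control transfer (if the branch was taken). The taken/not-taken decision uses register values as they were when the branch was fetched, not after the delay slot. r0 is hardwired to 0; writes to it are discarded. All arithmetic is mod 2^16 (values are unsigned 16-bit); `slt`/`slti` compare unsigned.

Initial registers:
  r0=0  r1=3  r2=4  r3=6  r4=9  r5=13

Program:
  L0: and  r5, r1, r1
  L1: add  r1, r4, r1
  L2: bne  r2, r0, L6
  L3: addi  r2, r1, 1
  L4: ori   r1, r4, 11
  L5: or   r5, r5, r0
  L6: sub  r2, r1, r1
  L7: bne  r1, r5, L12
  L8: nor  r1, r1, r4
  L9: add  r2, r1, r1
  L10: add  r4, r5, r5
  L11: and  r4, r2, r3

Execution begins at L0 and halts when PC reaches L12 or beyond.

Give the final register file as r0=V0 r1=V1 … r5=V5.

#0 and  r5, r1, r1 ; 0/3/4/6/9/3
#1 add  r1, r4, r1 ; 0/12/4/6/9/3
#2 bne  r2, r0, L6 ; 0/12/4/6/9/3 ; →target
#3 addi  r2, r1, 1 ; 0/12/13/6/9/3
#6 sub  r2, r1, r1 ; 0/12/0/6/9/3
#7 bne  r1, r5, L12 ; 0/12/0/6/9/3 ; →target
#8 nor  r1, r1, r4 ; 0/65522/0/6/9/3

r0=0 r1=65522 r2=0 r3=6 r4=9 r5=3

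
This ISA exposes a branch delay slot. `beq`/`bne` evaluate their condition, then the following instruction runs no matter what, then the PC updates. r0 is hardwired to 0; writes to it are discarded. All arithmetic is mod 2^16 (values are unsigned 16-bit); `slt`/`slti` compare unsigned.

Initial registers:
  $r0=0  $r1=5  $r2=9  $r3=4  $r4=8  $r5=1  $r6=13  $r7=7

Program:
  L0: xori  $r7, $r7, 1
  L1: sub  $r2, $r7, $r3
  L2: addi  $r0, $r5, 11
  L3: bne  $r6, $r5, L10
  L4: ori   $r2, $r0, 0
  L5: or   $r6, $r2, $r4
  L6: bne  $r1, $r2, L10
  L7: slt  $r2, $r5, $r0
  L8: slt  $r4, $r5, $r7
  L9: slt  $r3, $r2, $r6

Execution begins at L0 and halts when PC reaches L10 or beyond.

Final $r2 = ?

0

  step pc=0: xori  $r7, $r7, 1  regs=(0,5,9,4,8,1,13,6)
  step pc=1: sub  $r2, $r7, $r3  regs=(0,5,2,4,8,1,13,6)
  step pc=2: addi  $r0, $r5, 11  regs=(0,5,2,4,8,1,13,6)
  step pc=3: bne  $r6, $r5, L10  cond=T  regs=(0,5,2,4,8,1,13,6)
  step pc=4: ori   $r2, $r0, 0  regs=(0,5,0,4,8,1,13,6)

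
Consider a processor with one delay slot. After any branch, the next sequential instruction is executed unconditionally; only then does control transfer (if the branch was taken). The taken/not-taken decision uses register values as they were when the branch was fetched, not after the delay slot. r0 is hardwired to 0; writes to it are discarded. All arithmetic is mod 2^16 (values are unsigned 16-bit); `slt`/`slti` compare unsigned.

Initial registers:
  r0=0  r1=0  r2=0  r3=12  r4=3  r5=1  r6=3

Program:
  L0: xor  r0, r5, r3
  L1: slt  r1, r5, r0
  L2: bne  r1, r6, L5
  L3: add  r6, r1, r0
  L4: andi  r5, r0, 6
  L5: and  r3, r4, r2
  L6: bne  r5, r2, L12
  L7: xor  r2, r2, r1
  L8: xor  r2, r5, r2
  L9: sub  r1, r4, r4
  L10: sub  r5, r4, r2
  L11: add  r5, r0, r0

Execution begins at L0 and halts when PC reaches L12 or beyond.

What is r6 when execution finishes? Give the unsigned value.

0

PC=0  xor  r0, r5, r3        | r0=0 r1=0 r2=0 r3=12 r4=3 r5=1 r6=3
PC=1  slt  r1, r5, r0        | r0=0 r1=0 r2=0 r3=12 r4=3 r5=1 r6=3
PC=2  bne  r1, r6, L5        | r0=0 r1=0 r2=0 r3=12 r4=3 r5=1 r6=3  [TAKEN]
PC=3  add  r6, r1, r0        | r0=0 r1=0 r2=0 r3=12 r4=3 r5=1 r6=0
PC=5  and  r3, r4, r2        | r0=0 r1=0 r2=0 r3=0 r4=3 r5=1 r6=0
PC=6  bne  r5, r2, L12       | r0=0 r1=0 r2=0 r3=0 r4=3 r5=1 r6=0  [TAKEN]
PC=7  xor  r2, r2, r1        | r0=0 r1=0 r2=0 r3=0 r4=3 r5=1 r6=0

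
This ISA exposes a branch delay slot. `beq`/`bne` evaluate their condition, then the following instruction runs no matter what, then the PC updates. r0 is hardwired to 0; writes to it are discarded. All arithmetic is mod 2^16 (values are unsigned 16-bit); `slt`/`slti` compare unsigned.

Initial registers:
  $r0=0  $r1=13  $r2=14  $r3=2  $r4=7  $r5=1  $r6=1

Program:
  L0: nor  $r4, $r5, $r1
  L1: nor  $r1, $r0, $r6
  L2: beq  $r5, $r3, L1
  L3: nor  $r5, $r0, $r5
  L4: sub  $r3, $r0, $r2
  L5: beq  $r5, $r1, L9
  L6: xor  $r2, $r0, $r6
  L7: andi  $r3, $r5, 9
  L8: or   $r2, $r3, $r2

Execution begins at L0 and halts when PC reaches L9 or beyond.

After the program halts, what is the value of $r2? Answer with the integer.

[0] nor  $r4, $r5, $r1  →  {$r0:0, $r1:13, $r2:14, $r3:2, $r4:65522, $r5:1, $r6:1}
[1] nor  $r1, $r0, $r6  →  {$r0:0, $r1:65534, $r2:14, $r3:2, $r4:65522, $r5:1, $r6:1}
[2] beq  $r5, $r3, L1  →  {$r0:0, $r1:65534, $r2:14, $r3:2, $r4:65522, $r5:1, $r6:1}  ⟨branch fallthrough⟩
[3] nor  $r5, $r0, $r5  →  {$r0:0, $r1:65534, $r2:14, $r3:2, $r4:65522, $r5:65534, $r6:1}
[4] sub  $r3, $r0, $r2  →  {$r0:0, $r1:65534, $r2:14, $r3:65522, $r4:65522, $r5:65534, $r6:1}
[5] beq  $r5, $r1, L9  →  {$r0:0, $r1:65534, $r2:14, $r3:65522, $r4:65522, $r5:65534, $r6:1}  ⟨branch taken⟩
[6] xor  $r2, $r0, $r6  →  {$r0:0, $r1:65534, $r2:1, $r3:65522, $r4:65522, $r5:65534, $r6:1}

1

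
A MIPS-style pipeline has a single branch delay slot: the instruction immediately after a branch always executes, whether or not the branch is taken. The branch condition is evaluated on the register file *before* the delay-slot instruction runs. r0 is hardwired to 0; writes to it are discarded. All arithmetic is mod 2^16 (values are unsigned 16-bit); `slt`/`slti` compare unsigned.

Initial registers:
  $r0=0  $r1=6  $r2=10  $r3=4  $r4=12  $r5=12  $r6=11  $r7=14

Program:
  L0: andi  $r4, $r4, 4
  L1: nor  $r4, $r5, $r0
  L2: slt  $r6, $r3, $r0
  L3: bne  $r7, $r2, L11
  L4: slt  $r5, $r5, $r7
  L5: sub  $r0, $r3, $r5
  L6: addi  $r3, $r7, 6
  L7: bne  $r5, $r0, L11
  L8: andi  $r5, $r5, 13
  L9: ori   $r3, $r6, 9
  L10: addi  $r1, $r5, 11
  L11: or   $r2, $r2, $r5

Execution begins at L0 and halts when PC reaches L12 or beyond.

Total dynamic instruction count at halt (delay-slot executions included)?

PC=0  andi  $r4, $r4, 4      | $r0=0 $r1=6 $r2=10 $r3=4 $r4=4 $r5=12 $r6=11 $r7=14
PC=1  nor  $r4, $r5, $r0     | $r0=0 $r1=6 $r2=10 $r3=4 $r4=65523 $r5=12 $r6=11 $r7=14
PC=2  slt  $r6, $r3, $r0     | $r0=0 $r1=6 $r2=10 $r3=4 $r4=65523 $r5=12 $r6=0 $r7=14
PC=3  bne  $r7, $r2, L11     | $r0=0 $r1=6 $r2=10 $r3=4 $r4=65523 $r5=12 $r6=0 $r7=14  [TAKEN]
PC=4  slt  $r5, $r5, $r7     | $r0=0 $r1=6 $r2=10 $r3=4 $r4=65523 $r5=1 $r6=0 $r7=14
PC=11 or   $r2, $r2, $r5     | $r0=0 $r1=6 $r2=11 $r3=4 $r4=65523 $r5=1 $r6=0 $r7=14

6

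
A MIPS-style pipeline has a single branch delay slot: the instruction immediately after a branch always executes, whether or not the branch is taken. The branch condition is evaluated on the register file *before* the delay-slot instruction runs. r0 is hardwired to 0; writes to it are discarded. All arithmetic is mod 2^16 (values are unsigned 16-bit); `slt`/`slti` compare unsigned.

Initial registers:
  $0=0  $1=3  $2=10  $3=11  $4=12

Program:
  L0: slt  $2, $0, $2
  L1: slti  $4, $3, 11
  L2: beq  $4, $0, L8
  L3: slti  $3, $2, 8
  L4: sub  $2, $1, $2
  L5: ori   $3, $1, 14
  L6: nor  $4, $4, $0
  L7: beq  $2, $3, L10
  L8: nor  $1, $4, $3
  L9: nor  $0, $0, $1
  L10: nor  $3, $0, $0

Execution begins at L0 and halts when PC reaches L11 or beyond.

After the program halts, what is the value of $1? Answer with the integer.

  step pc=0: slt  $2, $0, $2  regs=(0,3,1,11,12)
  step pc=1: slti  $4, $3, 11  regs=(0,3,1,11,0)
  step pc=2: beq  $4, $0, L8  cond=T  regs=(0,3,1,11,0)
  step pc=3: slti  $3, $2, 8  regs=(0,3,1,1,0)
  step pc=8: nor  $1, $4, $3  regs=(0,65534,1,1,0)
  step pc=9: nor  $0, $0, $1  regs=(0,65534,1,1,0)
  step pc=10: nor  $3, $0, $0  regs=(0,65534,1,65535,0)

65534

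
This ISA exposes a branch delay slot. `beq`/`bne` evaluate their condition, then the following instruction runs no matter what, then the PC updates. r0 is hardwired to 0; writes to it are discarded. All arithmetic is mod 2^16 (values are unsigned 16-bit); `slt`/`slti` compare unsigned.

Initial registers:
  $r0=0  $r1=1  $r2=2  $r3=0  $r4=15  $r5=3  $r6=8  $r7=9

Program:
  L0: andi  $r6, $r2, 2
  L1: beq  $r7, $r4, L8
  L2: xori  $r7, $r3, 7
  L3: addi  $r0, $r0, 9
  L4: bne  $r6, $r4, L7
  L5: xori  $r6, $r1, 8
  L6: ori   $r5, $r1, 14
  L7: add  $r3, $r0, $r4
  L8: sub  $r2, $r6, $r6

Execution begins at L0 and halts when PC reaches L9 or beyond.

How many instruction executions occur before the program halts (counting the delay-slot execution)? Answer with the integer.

[0] andi  $r6, $r2, 2  →  {$r0:0, $r1:1, $r2:2, $r3:0, $r4:15, $r5:3, $r6:2, $r7:9}
[1] beq  $r7, $r4, L8  →  {$r0:0, $r1:1, $r2:2, $r3:0, $r4:15, $r5:3, $r6:2, $r7:9}  ⟨branch fallthrough⟩
[2] xori  $r7, $r3, 7  →  {$r0:0, $r1:1, $r2:2, $r3:0, $r4:15, $r5:3, $r6:2, $r7:7}
[3] addi  $r0, $r0, 9  →  {$r0:0, $r1:1, $r2:2, $r3:0, $r4:15, $r5:3, $r6:2, $r7:7}
[4] bne  $r6, $r4, L7  →  {$r0:0, $r1:1, $r2:2, $r3:0, $r4:15, $r5:3, $r6:2, $r7:7}  ⟨branch taken⟩
[5] xori  $r6, $r1, 8  →  {$r0:0, $r1:1, $r2:2, $r3:0, $r4:15, $r5:3, $r6:9, $r7:7}
[7] add  $r3, $r0, $r4  →  {$r0:0, $r1:1, $r2:2, $r3:15, $r4:15, $r5:3, $r6:9, $r7:7}
[8] sub  $r2, $r6, $r6  →  {$r0:0, $r1:1, $r2:0, $r3:15, $r4:15, $r5:3, $r6:9, $r7:7}

8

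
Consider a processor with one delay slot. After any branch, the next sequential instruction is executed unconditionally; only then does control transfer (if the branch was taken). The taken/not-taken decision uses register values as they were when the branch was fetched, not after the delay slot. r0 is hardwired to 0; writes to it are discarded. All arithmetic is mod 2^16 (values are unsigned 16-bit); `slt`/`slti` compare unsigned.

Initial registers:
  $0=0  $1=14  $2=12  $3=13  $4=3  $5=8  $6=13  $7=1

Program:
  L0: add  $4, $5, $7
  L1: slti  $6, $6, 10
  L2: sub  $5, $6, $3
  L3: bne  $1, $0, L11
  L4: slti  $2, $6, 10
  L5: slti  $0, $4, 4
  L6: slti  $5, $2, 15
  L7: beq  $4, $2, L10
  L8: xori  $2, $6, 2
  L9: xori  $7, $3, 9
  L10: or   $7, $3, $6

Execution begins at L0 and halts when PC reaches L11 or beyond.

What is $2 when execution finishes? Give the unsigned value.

[0] add  $4, $5, $7  →  {$0:0, $1:14, $2:12, $3:13, $4:9, $5:8, $6:13, $7:1}
[1] slti  $6, $6, 10  →  {$0:0, $1:14, $2:12, $3:13, $4:9, $5:8, $6:0, $7:1}
[2] sub  $5, $6, $3  →  {$0:0, $1:14, $2:12, $3:13, $4:9, $5:65523, $6:0, $7:1}
[3] bne  $1, $0, L11  →  {$0:0, $1:14, $2:12, $3:13, $4:9, $5:65523, $6:0, $7:1}  ⟨branch taken⟩
[4] slti  $2, $6, 10  →  {$0:0, $1:14, $2:1, $3:13, $4:9, $5:65523, $6:0, $7:1}

1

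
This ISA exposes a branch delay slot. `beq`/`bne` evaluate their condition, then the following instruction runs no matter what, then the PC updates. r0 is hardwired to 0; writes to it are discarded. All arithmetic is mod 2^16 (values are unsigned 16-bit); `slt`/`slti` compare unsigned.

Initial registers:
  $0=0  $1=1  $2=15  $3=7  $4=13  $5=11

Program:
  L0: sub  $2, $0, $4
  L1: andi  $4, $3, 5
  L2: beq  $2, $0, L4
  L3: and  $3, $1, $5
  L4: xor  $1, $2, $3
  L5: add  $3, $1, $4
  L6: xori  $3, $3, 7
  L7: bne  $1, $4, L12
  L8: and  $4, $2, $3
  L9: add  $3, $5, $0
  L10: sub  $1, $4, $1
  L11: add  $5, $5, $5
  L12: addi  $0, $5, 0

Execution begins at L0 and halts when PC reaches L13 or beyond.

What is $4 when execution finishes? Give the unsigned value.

65520

PC=0  sub  $2, $0, $4        | $0=0 $1=1 $2=65523 $3=7 $4=13 $5=11
PC=1  andi  $4, $3, 5        | $0=0 $1=1 $2=65523 $3=7 $4=5 $5=11
PC=2  beq  $2, $0, L4        | $0=0 $1=1 $2=65523 $3=7 $4=5 $5=11  [not taken]
PC=3  and  $3, $1, $5        | $0=0 $1=1 $2=65523 $3=1 $4=5 $5=11
PC=4  xor  $1, $2, $3        | $0=0 $1=65522 $2=65523 $3=1 $4=5 $5=11
PC=5  add  $3, $1, $4        | $0=0 $1=65522 $2=65523 $3=65527 $4=5 $5=11
PC=6  xori  $3, $3, 7        | $0=0 $1=65522 $2=65523 $3=65520 $4=5 $5=11
PC=7  bne  $1, $4, L12       | $0=0 $1=65522 $2=65523 $3=65520 $4=5 $5=11  [TAKEN]
PC=8  and  $4, $2, $3        | $0=0 $1=65522 $2=65523 $3=65520 $4=65520 $5=11
PC=12 addi  $0, $5, 0        | $0=0 $1=65522 $2=65523 $3=65520 $4=65520 $5=11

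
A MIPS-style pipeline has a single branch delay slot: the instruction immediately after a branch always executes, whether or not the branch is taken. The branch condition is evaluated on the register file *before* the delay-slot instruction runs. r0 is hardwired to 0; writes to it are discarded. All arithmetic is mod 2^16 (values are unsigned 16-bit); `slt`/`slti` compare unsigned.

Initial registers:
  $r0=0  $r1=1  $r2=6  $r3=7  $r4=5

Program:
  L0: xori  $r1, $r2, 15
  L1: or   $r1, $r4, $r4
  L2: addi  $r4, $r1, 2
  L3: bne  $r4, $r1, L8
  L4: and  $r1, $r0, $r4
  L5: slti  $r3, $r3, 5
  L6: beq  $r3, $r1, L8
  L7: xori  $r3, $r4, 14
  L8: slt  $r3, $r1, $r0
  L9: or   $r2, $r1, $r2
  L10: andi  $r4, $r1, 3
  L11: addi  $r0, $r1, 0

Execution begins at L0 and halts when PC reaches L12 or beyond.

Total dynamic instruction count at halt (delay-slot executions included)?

[0] xori  $r1, $r2, 15  →  {$r0:0, $r1:9, $r2:6, $r3:7, $r4:5}
[1] or   $r1, $r4, $r4  →  {$r0:0, $r1:5, $r2:6, $r3:7, $r4:5}
[2] addi  $r4, $r1, 2  →  {$r0:0, $r1:5, $r2:6, $r3:7, $r4:7}
[3] bne  $r4, $r1, L8  →  {$r0:0, $r1:5, $r2:6, $r3:7, $r4:7}  ⟨branch taken⟩
[4] and  $r1, $r0, $r4  →  {$r0:0, $r1:0, $r2:6, $r3:7, $r4:7}
[8] slt  $r3, $r1, $r0  →  {$r0:0, $r1:0, $r2:6, $r3:0, $r4:7}
[9] or   $r2, $r1, $r2  →  {$r0:0, $r1:0, $r2:6, $r3:0, $r4:7}
[10] andi  $r4, $r1, 3  →  {$r0:0, $r1:0, $r2:6, $r3:0, $r4:0}
[11] addi  $r0, $r1, 0  →  {$r0:0, $r1:0, $r2:6, $r3:0, $r4:0}

9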